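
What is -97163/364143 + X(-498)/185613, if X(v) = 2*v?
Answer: -6132467449/22529891553 ≈ -0.27219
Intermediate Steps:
-97163/364143 + X(-498)/185613 = -97163/364143 + (2*(-498))/185613 = -97163*1/364143 - 996*1/185613 = -97163/364143 - 332/61871 = -6132467449/22529891553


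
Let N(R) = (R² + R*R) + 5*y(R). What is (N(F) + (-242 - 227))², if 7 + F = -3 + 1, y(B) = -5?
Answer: 110224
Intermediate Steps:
F = -9 (F = -7 + (-3 + 1) = -7 - 2 = -9)
N(R) = -25 + 2*R² (N(R) = (R² + R*R) + 5*(-5) = (R² + R²) - 25 = 2*R² - 25 = -25 + 2*R²)
(N(F) + (-242 - 227))² = ((-25 + 2*(-9)²) + (-242 - 227))² = ((-25 + 2*81) - 469)² = ((-25 + 162) - 469)² = (137 - 469)² = (-332)² = 110224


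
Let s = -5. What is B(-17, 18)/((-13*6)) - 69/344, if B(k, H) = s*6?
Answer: 823/4472 ≈ 0.18403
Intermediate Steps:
B(k, H) = -30 (B(k, H) = -5*6 = -30)
B(-17, 18)/((-13*6)) - 69/344 = -30/((-13*6)) - 69/344 = -30/(-78) - 69*1/344 = -30*(-1/78) - 69/344 = 5/13 - 69/344 = 823/4472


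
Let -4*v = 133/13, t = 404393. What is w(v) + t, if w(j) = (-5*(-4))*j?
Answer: 5256444/13 ≈ 4.0434e+5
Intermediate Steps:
v = -133/52 (v = -133/(4*13) = -¼*133/13 = -133/52 ≈ -2.5577)
w(j) = 20*j
w(v) + t = 20*(-133/52) + 404393 = -665/13 + 404393 = 5256444/13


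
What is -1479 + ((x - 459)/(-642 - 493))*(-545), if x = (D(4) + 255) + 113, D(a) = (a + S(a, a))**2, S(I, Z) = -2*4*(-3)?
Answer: -260196/227 ≈ -1146.2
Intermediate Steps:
S(I, Z) = 24 (S(I, Z) = -8*(-3) = 24)
D(a) = (24 + a)**2 (D(a) = (a + 24)**2 = (24 + a)**2)
x = 1152 (x = ((24 + 4)**2 + 255) + 113 = (28**2 + 255) + 113 = (784 + 255) + 113 = 1039 + 113 = 1152)
-1479 + ((x - 459)/(-642 - 493))*(-545) = -1479 + ((1152 - 459)/(-642 - 493))*(-545) = -1479 + (693/(-1135))*(-545) = -1479 + (693*(-1/1135))*(-545) = -1479 - 693/1135*(-545) = -1479 + 75537/227 = -260196/227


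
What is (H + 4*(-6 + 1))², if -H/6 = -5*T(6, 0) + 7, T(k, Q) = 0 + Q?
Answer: 3844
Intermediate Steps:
T(k, Q) = Q
H = -42 (H = -6*(-5*0 + 7) = -6*(0 + 7) = -6*7 = -42)
(H + 4*(-6 + 1))² = (-42 + 4*(-6 + 1))² = (-42 + 4*(-5))² = (-42 - 20)² = (-62)² = 3844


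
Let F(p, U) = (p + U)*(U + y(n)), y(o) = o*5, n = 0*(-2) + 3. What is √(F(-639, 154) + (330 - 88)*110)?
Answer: I*√55345 ≈ 235.26*I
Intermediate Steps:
n = 3 (n = 0 + 3 = 3)
y(o) = 5*o
F(p, U) = (15 + U)*(U + p) (F(p, U) = (p + U)*(U + 5*3) = (U + p)*(U + 15) = (U + p)*(15 + U) = (15 + U)*(U + p))
√(F(-639, 154) + (330 - 88)*110) = √((154² + 15*154 + 15*(-639) + 154*(-639)) + (330 - 88)*110) = √((23716 + 2310 - 9585 - 98406) + 242*110) = √(-81965 + 26620) = √(-55345) = I*√55345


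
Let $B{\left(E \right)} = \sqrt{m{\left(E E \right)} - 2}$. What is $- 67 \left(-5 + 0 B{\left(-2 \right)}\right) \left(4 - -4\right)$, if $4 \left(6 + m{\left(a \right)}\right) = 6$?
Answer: $2680$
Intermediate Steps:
$m{\left(a \right)} = - \frac{9}{2}$ ($m{\left(a \right)} = -6 + \frac{1}{4} \cdot 6 = -6 + \frac{3}{2} = - \frac{9}{2}$)
$B{\left(E \right)} = \frac{i \sqrt{26}}{2}$ ($B{\left(E \right)} = \sqrt{- \frac{9}{2} - 2} = \sqrt{- \frac{13}{2}} = \frac{i \sqrt{26}}{2}$)
$- 67 \left(-5 + 0 B{\left(-2 \right)}\right) \left(4 - -4\right) = - 67 \left(-5 + 0 \frac{i \sqrt{26}}{2}\right) \left(4 - -4\right) = - 67 \left(-5 + 0\right) \left(4 + 4\right) = \left(-67\right) \left(-5\right) 8 = 335 \cdot 8 = 2680$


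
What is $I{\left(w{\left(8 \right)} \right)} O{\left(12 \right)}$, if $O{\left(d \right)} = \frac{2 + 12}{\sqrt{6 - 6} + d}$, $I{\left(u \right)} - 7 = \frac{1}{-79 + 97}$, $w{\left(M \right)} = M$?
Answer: $\frac{889}{108} \approx 8.2315$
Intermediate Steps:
$I{\left(u \right)} = \frac{127}{18}$ ($I{\left(u \right)} = 7 + \frac{1}{-79 + 97} = 7 + \frac{1}{18} = \frac{127}{18}$)
$O{\left(d \right)} = \frac{14}{d}$ ($O{\left(d \right)} = \frac{14}{\sqrt{0} + d} = \frac{14}{0 + d} = \frac{14}{d}$)
$I{\left(w{\left(8 \right)} \right)} O{\left(12 \right)} = \frac{127 \cdot \frac{14}{12}}{18} = \frac{127 \cdot 14 \cdot \frac{1}{12}}{18} = \frac{127}{18} \cdot \frac{7}{6} = \frac{889}{108}$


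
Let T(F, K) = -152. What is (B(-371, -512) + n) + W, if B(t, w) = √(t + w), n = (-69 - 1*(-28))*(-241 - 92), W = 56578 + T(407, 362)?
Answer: 70079 + I*√883 ≈ 70079.0 + 29.715*I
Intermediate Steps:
W = 56426 (W = 56578 - 152 = 56426)
n = 13653 (n = (-69 + 28)*(-333) = -41*(-333) = 13653)
(B(-371, -512) + n) + W = (√(-371 - 512) + 13653) + 56426 = (√(-883) + 13653) + 56426 = (I*√883 + 13653) + 56426 = (13653 + I*√883) + 56426 = 70079 + I*√883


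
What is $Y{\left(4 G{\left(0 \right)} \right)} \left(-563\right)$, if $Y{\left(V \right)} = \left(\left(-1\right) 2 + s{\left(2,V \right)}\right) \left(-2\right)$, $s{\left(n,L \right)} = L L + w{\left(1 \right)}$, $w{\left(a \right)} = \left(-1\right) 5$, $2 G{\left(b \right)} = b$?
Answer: $-7882$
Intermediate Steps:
$G{\left(b \right)} = \frac{b}{2}$
$w{\left(a \right)} = -5$
$s{\left(n,L \right)} = -5 + L^{2}$ ($s{\left(n,L \right)} = L L - 5 = L^{2} - 5 = -5 + L^{2}$)
$Y{\left(V \right)} = 14 - 2 V^{2}$ ($Y{\left(V \right)} = \left(\left(-1\right) 2 + \left(-5 + V^{2}\right)\right) \left(-2\right) = \left(-2 + \left(-5 + V^{2}\right)\right) \left(-2\right) = \left(-7 + V^{2}\right) \left(-2\right) = 14 - 2 V^{2}$)
$Y{\left(4 G{\left(0 \right)} \right)} \left(-563\right) = \left(14 - 2 \left(4 \cdot \frac{1}{2} \cdot 0\right)^{2}\right) \left(-563\right) = \left(14 - 2 \left(4 \cdot 0\right)^{2}\right) \left(-563\right) = \left(14 - 2 \cdot 0^{2}\right) \left(-563\right) = \left(14 - 0\right) \left(-563\right) = \left(14 + 0\right) \left(-563\right) = 14 \left(-563\right) = -7882$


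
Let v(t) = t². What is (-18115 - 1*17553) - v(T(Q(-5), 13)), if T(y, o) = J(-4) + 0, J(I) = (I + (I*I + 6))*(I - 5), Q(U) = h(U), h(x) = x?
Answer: -61912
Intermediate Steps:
Q(U) = U
J(I) = (-5 + I)*(6 + I + I²) (J(I) = (I + (I² + 6))*(-5 + I) = (I + (6 + I²))*(-5 + I) = (6 + I + I²)*(-5 + I) = (-5 + I)*(6 + I + I²))
T(y, o) = -162 (T(y, o) = (-30 - 4 + (-4)³ - 4*(-4)²) + 0 = (-30 - 4 - 64 - 4*16) + 0 = (-30 - 4 - 64 - 64) + 0 = -162 + 0 = -162)
(-18115 - 1*17553) - v(T(Q(-5), 13)) = (-18115 - 1*17553) - 1*(-162)² = (-18115 - 17553) - 1*26244 = -35668 - 26244 = -61912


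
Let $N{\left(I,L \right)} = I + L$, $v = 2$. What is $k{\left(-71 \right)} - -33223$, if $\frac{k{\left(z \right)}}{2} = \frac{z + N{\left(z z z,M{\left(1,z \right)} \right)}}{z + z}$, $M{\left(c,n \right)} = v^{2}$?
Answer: $\frac{2716811}{71} \approx 38265.0$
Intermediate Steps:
$M{\left(c,n \right)} = 4$ ($M{\left(c,n \right)} = 2^{2} = 4$)
$k{\left(z \right)} = \frac{4 + z + z^{3}}{z}$ ($k{\left(z \right)} = 2 \frac{z + \left(z z z + 4\right)}{z + z} = 2 \frac{z + \left(z^{2} z + 4\right)}{2 z} = 2 \left(z + \left(z^{3} + 4\right)\right) \frac{1}{2 z} = 2 \left(z + \left(4 + z^{3}\right)\right) \frac{1}{2 z} = 2 \left(4 + z + z^{3}\right) \frac{1}{2 z} = 2 \frac{4 + z + z^{3}}{2 z} = \frac{4 + z + z^{3}}{z}$)
$k{\left(-71 \right)} - -33223 = \frac{4 - 71 + \left(-71\right)^{3}}{-71} - -33223 = - \frac{4 - 71 - 357911}{71} + 33223 = \left(- \frac{1}{71}\right) \left(-357978\right) + 33223 = \frac{357978}{71} + 33223 = \frac{2716811}{71}$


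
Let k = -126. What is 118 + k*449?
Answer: -56456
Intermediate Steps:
118 + k*449 = 118 - 126*449 = 118 - 56574 = -56456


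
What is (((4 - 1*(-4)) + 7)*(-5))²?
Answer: 5625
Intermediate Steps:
(((4 - 1*(-4)) + 7)*(-5))² = (((4 + 4) + 7)*(-5))² = ((8 + 7)*(-5))² = (15*(-5))² = (-75)² = 5625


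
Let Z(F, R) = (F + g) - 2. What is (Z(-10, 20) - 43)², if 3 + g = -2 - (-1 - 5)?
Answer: 2916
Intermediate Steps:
g = 1 (g = -3 + (-2 - (-1 - 5)) = -3 + (-2 - 1*(-6)) = -3 + (-2 + 6) = -3 + 4 = 1)
Z(F, R) = -1 + F (Z(F, R) = (F + 1) - 2 = (1 + F) - 2 = -1 + F)
(Z(-10, 20) - 43)² = ((-1 - 10) - 43)² = (-11 - 43)² = (-54)² = 2916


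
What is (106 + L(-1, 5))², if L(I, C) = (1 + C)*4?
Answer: 16900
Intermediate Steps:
L(I, C) = 4 + 4*C
(106 + L(-1, 5))² = (106 + (4 + 4*5))² = (106 + (4 + 20))² = (106 + 24)² = 130² = 16900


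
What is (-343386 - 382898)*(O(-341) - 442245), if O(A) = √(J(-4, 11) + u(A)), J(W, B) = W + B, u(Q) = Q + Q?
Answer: 321195467580 - 10894260*I*√3 ≈ 3.212e+11 - 1.8869e+7*I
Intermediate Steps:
u(Q) = 2*Q
J(W, B) = B + W
O(A) = √(7 + 2*A) (O(A) = √((11 - 4) + 2*A) = √(7 + 2*A))
(-343386 - 382898)*(O(-341) - 442245) = (-343386 - 382898)*(√(7 + 2*(-341)) - 442245) = -726284*(√(7 - 682) - 442245) = -726284*(√(-675) - 442245) = -726284*(15*I*√3 - 442245) = -726284*(-442245 + 15*I*√3) = 321195467580 - 10894260*I*√3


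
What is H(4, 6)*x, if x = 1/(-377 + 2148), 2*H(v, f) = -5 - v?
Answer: -9/3542 ≈ -0.0025409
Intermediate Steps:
H(v, f) = -5/2 - v/2 (H(v, f) = (-5 - v)/2 = -5/2 - v/2)
x = 1/1771 ≈ 0.00056465
H(4, 6)*x = (-5/2 - ½*4)*(1/1771) = (-5/2 - 2)*(1/1771) = -9/2*1/1771 = -9/3542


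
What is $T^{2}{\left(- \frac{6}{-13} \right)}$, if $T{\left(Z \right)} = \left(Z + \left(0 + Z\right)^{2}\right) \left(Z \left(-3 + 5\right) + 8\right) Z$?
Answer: $\frac{6295470336}{815730721} \approx 7.7176$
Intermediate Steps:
$T{\left(Z \right)} = Z \left(8 + 2 Z\right) \left(Z + Z^{2}\right)$ ($T{\left(Z \right)} = \left(Z + Z^{2}\right) \left(Z 2 + 8\right) Z = \left(Z + Z^{2}\right) \left(2 Z + 8\right) Z = \left(Z + Z^{2}\right) \left(8 + 2 Z\right) Z = \left(8 + 2 Z\right) \left(Z + Z^{2}\right) Z = Z \left(8 + 2 Z\right) \left(Z + Z^{2}\right)$)
$T^{2}{\left(- \frac{6}{-13} \right)} = \left(2 \left(- \frac{6}{-13}\right)^{2} \left(4 + \left(- \frac{6}{-13}\right)^{2} + 5 \left(- \frac{6}{-13}\right)\right)\right)^{2} = \left(2 \left(\left(-6\right) \left(- \frac{1}{13}\right)\right)^{2} \left(4 + \left(\left(-6\right) \left(- \frac{1}{13}\right)\right)^{2} + 5 \left(\left(-6\right) \left(- \frac{1}{13}\right)\right)\right)\right)^{2} = \left(2 \left(\frac{6}{13}\right)^{2} \left(4 + \left(\frac{6}{13}\right)^{2} + 5 \cdot \frac{6}{13}\right)\right)^{2} = \left(2 \cdot \frac{36}{169} \left(4 + \frac{36}{169} + \frac{30}{13}\right)\right)^{2} = \left(2 \cdot \frac{36}{169} \cdot \frac{1102}{169}\right)^{2} = \left(\frac{79344}{28561}\right)^{2} = \frac{6295470336}{815730721}$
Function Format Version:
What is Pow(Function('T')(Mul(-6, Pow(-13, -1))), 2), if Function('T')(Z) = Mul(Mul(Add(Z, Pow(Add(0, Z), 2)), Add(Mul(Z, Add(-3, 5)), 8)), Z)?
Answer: Rational(6295470336, 815730721) ≈ 7.7176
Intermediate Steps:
Function('T')(Z) = Mul(Z, Add(8, Mul(2, Z)), Add(Z, Pow(Z, 2))) (Function('T')(Z) = Mul(Mul(Add(Z, Pow(Z, 2)), Add(Mul(Z, 2), 8)), Z) = Mul(Mul(Add(Z, Pow(Z, 2)), Add(Mul(2, Z), 8)), Z) = Mul(Mul(Add(Z, Pow(Z, 2)), Add(8, Mul(2, Z))), Z) = Mul(Mul(Add(8, Mul(2, Z)), Add(Z, Pow(Z, 2))), Z) = Mul(Z, Add(8, Mul(2, Z)), Add(Z, Pow(Z, 2))))
Pow(Function('T')(Mul(-6, Pow(-13, -1))), 2) = Pow(Mul(2, Pow(Mul(-6, Pow(-13, -1)), 2), Add(4, Pow(Mul(-6, Pow(-13, -1)), 2), Mul(5, Mul(-6, Pow(-13, -1))))), 2) = Pow(Mul(2, Pow(Mul(-6, Rational(-1, 13)), 2), Add(4, Pow(Mul(-6, Rational(-1, 13)), 2), Mul(5, Mul(-6, Rational(-1, 13))))), 2) = Pow(Mul(2, Pow(Rational(6, 13), 2), Add(4, Pow(Rational(6, 13), 2), Mul(5, Rational(6, 13)))), 2) = Pow(Mul(2, Rational(36, 169), Add(4, Rational(36, 169), Rational(30, 13))), 2) = Pow(Mul(2, Rational(36, 169), Rational(1102, 169)), 2) = Pow(Rational(79344, 28561), 2) = Rational(6295470336, 815730721)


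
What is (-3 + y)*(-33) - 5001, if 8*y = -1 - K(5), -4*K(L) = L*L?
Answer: -157557/32 ≈ -4923.7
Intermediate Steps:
K(L) = -L**2/4 (K(L) = -L*L/4 = -L**2/4)
y = 21/32 (y = (-1 - (-1)*5**2/4)/8 = (-1 - (-1)*25/4)/8 = (-1 - 1*(-25/4))/8 = (-1 + 25/4)/8 = (1/8)*(21/4) = 21/32 ≈ 0.65625)
(-3 + y)*(-33) - 5001 = (-3 + 21/32)*(-33) - 5001 = -75/32*(-33) - 5001 = 2475/32 - 5001 = -157557/32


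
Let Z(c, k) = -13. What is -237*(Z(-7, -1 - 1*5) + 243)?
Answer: -54510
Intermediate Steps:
-237*(Z(-7, -1 - 1*5) + 243) = -237*(-13 + 243) = -237*230 = -54510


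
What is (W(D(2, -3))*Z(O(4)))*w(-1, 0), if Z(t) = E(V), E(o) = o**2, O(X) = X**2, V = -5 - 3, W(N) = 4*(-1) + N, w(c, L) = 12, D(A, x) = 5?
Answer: 768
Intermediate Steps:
W(N) = -4 + N
V = -8
Z(t) = 64 (Z(t) = (-8)**2 = 64)
(W(D(2, -3))*Z(O(4)))*w(-1, 0) = ((-4 + 5)*64)*12 = (1*64)*12 = 64*12 = 768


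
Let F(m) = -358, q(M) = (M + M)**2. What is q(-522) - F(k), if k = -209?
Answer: 1090294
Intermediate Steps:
q(M) = 4*M**2 (q(M) = (2*M)**2 = 4*M**2)
q(-522) - F(k) = 4*(-522)**2 - 1*(-358) = 4*272484 + 358 = 1089936 + 358 = 1090294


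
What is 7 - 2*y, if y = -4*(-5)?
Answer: -33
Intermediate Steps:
y = 20
7 - 2*y = 7 - 2*20 = 7 - 40 = -33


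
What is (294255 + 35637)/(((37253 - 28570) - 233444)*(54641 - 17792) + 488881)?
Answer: -82473/2070432302 ≈ -3.9834e-5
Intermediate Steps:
(294255 + 35637)/(((37253 - 28570) - 233444)*(54641 - 17792) + 488881) = 329892/((8683 - 233444)*36849 + 488881) = 329892/(-224761*36849 + 488881) = 329892/(-8282218089 + 488881) = 329892/(-8281729208) = 329892*(-1/8281729208) = -82473/2070432302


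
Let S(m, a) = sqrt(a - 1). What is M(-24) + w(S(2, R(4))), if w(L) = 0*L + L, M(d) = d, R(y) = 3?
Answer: -24 + sqrt(2) ≈ -22.586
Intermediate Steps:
S(m, a) = sqrt(-1 + a)
w(L) = L (w(L) = 0 + L = L)
M(-24) + w(S(2, R(4))) = -24 + sqrt(-1 + 3) = -24 + sqrt(2)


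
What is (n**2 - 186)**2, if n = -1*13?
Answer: 289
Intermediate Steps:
n = -13
(n**2 - 186)**2 = ((-13)**2 - 186)**2 = (169 - 186)**2 = (-17)**2 = 289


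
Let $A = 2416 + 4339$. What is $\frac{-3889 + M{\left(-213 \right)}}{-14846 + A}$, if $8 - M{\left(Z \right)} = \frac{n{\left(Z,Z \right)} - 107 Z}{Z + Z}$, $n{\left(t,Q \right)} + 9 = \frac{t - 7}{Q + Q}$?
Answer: $\frac{173650751}{367080579} \approx 0.47306$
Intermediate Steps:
$n{\left(t,Q \right)} = -9 + \frac{-7 + t}{2 Q}$ ($n{\left(t,Q \right)} = -9 + \frac{t - 7}{Q + Q} = -9 + \frac{-7 + t}{2 Q}$)
$A = 6755$
$M{\left(Z \right)} = 8 - \frac{- 107 Z + \frac{-7 - 17 Z}{2 Z}}{2 Z}$ ($M{\left(Z \right)} = 8 - \frac{\frac{-7 + Z - 18 Z}{2 Z} - 107 Z}{Z + Z} = 8 - \frac{\frac{-7 - 17 Z}{2 Z} - 107 Z}{2 Z} = 8 - \left(- 107 Z + \frac{-7 - 17 Z}{2 Z}\right) \frac{1}{2 Z} = 8 - \frac{- 107 Z + \frac{-7 - 17 Z}{2 Z}}{2 Z}$)
$\frac{-3889 + M{\left(-213 \right)}}{-14846 + A} = \frac{-3889 + \frac{7 + 17 \left(-213\right) + 246 \left(-213\right)^{2}}{4 \cdot 45369}}{-14846 + 6755} = \frac{-3889 + \frac{1}{4} \cdot \frac{1}{45369} \left(7 - 3621 + 246 \cdot 45369\right)}{-8091} = \left(-3889 + \frac{1}{4} \cdot \frac{1}{45369} \left(7 - 3621 + 11160774\right)\right) \left(- \frac{1}{8091}\right) = \left(-3889 + \frac{1}{4} \cdot \frac{1}{45369} \cdot 11157160\right) \left(- \frac{1}{8091}\right) = \left(-3889 + \frac{2789290}{45369}\right) \left(- \frac{1}{8091}\right) = \left(- \frac{173650751}{45369}\right) \left(- \frac{1}{8091}\right) = \frac{173650751}{367080579}$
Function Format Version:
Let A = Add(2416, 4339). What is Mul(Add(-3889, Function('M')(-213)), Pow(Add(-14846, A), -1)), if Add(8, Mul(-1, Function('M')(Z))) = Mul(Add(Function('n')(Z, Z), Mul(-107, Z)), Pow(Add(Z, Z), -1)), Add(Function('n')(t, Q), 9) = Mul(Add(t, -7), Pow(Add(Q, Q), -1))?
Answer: Rational(173650751, 367080579) ≈ 0.47306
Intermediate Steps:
Function('n')(t, Q) = Add(-9, Mul(Rational(1, 2), Pow(Q, -1), Add(-7, t))) (Function('n')(t, Q) = Add(-9, Mul(Add(t, -7), Pow(Add(Q, Q), -1))) = Add(-9, Mul(Add(-7, t), Pow(Mul(2, Q), -1))) = Add(-9, Mul(Add(-7, t), Mul(Rational(1, 2), Pow(Q, -1)))) = Add(-9, Mul(Rational(1, 2), Pow(Q, -1), Add(-7, t))))
A = 6755
Function('M')(Z) = Add(8, Mul(Rational(-1, 2), Pow(Z, -1), Add(Mul(-107, Z), Mul(Rational(1, 2), Pow(Z, -1), Add(-7, Mul(-17, Z)))))) (Function('M')(Z) = Add(8, Mul(-1, Mul(Add(Mul(Rational(1, 2), Pow(Z, -1), Add(-7, Z, Mul(-18, Z))), Mul(-107, Z)), Pow(Add(Z, Z), -1)))) = Add(8, Mul(-1, Mul(Add(Mul(Rational(1, 2), Pow(Z, -1), Add(-7, Mul(-17, Z))), Mul(-107, Z)), Pow(Mul(2, Z), -1)))) = Add(8, Mul(-1, Mul(Add(Mul(-107, Z), Mul(Rational(1, 2), Pow(Z, -1), Add(-7, Mul(-17, Z)))), Mul(Rational(1, 2), Pow(Z, -1))))) = Add(8, Mul(-1, Mul(Rational(1, 2), Pow(Z, -1), Add(Mul(-107, Z), Mul(Rational(1, 2), Pow(Z, -1), Add(-7, Mul(-17, Z))))))) = Add(8, Mul(Rational(-1, 2), Pow(Z, -1), Add(Mul(-107, Z), Mul(Rational(1, 2), Pow(Z, -1), Add(-7, Mul(-17, Z)))))))
Mul(Add(-3889, Function('M')(-213)), Pow(Add(-14846, A), -1)) = Mul(Add(-3889, Mul(Rational(1, 4), Pow(-213, -2), Add(7, Mul(17, -213), Mul(246, Pow(-213, 2))))), Pow(Add(-14846, 6755), -1)) = Mul(Add(-3889, Mul(Rational(1, 4), Rational(1, 45369), Add(7, -3621, Mul(246, 45369)))), Pow(-8091, -1)) = Mul(Add(-3889, Mul(Rational(1, 4), Rational(1, 45369), Add(7, -3621, 11160774))), Rational(-1, 8091)) = Mul(Add(-3889, Mul(Rational(1, 4), Rational(1, 45369), 11157160)), Rational(-1, 8091)) = Mul(Add(-3889, Rational(2789290, 45369)), Rational(-1, 8091)) = Mul(Rational(-173650751, 45369), Rational(-1, 8091)) = Rational(173650751, 367080579)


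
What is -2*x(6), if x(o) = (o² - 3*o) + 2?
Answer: -40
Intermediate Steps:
x(o) = 2 + o² - 3*o
-2*x(6) = -2*(2 + 6² - 3*6) = -2*(2 + 36 - 18) = -2*20 = -40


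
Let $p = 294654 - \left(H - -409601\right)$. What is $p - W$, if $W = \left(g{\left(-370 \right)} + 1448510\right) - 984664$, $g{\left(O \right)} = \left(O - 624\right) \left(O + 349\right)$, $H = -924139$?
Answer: $324472$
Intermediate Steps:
$g{\left(O \right)} = \left(-624 + O\right) \left(349 + O\right)$
$W = 484720$ ($W = \left(\left(-217776 + \left(-370\right)^{2} - -101750\right) + 1448510\right) - 984664 = \left(\left(-217776 + 136900 + 101750\right) + 1448510\right) - 984664 = \left(20874 + 1448510\right) - 984664 = 1469384 - 984664 = 484720$)
$p = 809192$ ($p = 294654 - \left(-924139 - -409601\right) = 294654 - \left(-924139 + 409601\right) = 294654 - -514538 = 294654 + 514538 = 809192$)
$p - W = 809192 - 484720 = 324472$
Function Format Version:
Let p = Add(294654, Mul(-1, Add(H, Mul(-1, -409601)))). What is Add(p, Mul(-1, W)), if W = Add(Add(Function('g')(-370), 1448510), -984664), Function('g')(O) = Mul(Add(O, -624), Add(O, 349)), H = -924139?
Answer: 324472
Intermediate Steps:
Function('g')(O) = Mul(Add(-624, O), Add(349, O))
W = 484720 (W = Add(Add(Add(-217776, Pow(-370, 2), Mul(-275, -370)), 1448510), -984664) = Add(Add(Add(-217776, 136900, 101750), 1448510), -984664) = Add(Add(20874, 1448510), -984664) = Add(1469384, -984664) = 484720)
p = 809192 (p = Add(294654, Mul(-1, Add(-924139, Mul(-1, -409601)))) = Add(294654, Mul(-1, Add(-924139, 409601))) = Add(294654, Mul(-1, -514538)) = Add(294654, 514538) = 809192)
Add(p, Mul(-1, W)) = Add(809192, Mul(-1, 484720)) = Add(809192, -484720) = 324472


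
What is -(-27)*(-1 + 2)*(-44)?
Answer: -1188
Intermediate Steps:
-(-27)*(-1 + 2)*(-44) = -(-27)*(-44) = -27*(-1)*(-44) = 27*(-44) = -1188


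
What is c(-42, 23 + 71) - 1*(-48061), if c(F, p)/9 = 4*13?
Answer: 48529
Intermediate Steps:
c(F, p) = 468 (c(F, p) = 9*(4*13) = 9*52 = 468)
c(-42, 23 + 71) - 1*(-48061) = 468 - 1*(-48061) = 468 + 48061 = 48529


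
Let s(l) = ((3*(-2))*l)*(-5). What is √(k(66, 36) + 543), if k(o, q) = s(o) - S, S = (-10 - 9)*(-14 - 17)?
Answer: √1934 ≈ 43.977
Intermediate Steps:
s(l) = 30*l (s(l) = -6*l*(-5) = 30*l)
S = 589 (S = -19*(-31) = 589)
k(o, q) = -589 + 30*o (k(o, q) = 30*o - 1*589 = 30*o - 589 = -589 + 30*o)
√(k(66, 36) + 543) = √((-589 + 30*66) + 543) = √((-589 + 1980) + 543) = √(1391 + 543) = √1934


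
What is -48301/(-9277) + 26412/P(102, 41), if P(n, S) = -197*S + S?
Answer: 35780678/18637493 ≈ 1.9198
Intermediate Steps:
P(n, S) = -196*S
-48301/(-9277) + 26412/P(102, 41) = -48301/(-9277) + 26412/((-196*41)) = -48301*(-1/9277) + 26412/(-8036) = 48301/9277 + 26412*(-1/8036) = 48301/9277 - 6603/2009 = 35780678/18637493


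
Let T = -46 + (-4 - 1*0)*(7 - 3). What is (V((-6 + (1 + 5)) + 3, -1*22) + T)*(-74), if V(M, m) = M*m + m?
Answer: 11100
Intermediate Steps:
T = -62 (T = -46 + (-4 + 0)*4 = -46 - 4*4 = -46 - 16 = -62)
V(M, m) = m + M*m
(V((-6 + (1 + 5)) + 3, -1*22) + T)*(-74) = ((-1*22)*(1 + ((-6 + (1 + 5)) + 3)) - 62)*(-74) = (-22*(1 + ((-6 + 6) + 3)) - 62)*(-74) = (-22*(1 + (0 + 3)) - 62)*(-74) = (-22*(1 + 3) - 62)*(-74) = (-22*4 - 62)*(-74) = (-88 - 62)*(-74) = -150*(-74) = 11100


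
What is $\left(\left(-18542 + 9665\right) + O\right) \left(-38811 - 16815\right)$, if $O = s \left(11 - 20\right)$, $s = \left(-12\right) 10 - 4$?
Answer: $431713386$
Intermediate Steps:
$s = -124$ ($s = -120 - 4 = -124$)
$O = 1116$ ($O = - 124 \left(11 - 20\right) = \left(-124\right) \left(-9\right) = 1116$)
$\left(\left(-18542 + 9665\right) + O\right) \left(-38811 - 16815\right) = \left(\left(-18542 + 9665\right) + 1116\right) \left(-38811 - 16815\right) = \left(-8877 + 1116\right) \left(-55626\right) = \left(-7761\right) \left(-55626\right) = 431713386$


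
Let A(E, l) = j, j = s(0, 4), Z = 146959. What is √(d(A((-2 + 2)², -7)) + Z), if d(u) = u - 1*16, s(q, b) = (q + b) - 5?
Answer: √146942 ≈ 383.33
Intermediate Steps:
s(q, b) = -5 + b + q (s(q, b) = (b + q) - 5 = -5 + b + q)
j = -1 (j = -5 + 4 + 0 = -1)
A(E, l) = -1
d(u) = -16 + u (d(u) = u - 16 = -16 + u)
√(d(A((-2 + 2)², -7)) + Z) = √((-16 - 1) + 146959) = √(-17 + 146959) = √146942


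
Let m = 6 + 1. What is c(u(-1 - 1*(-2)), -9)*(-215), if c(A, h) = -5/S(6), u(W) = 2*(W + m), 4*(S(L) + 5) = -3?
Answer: -4300/23 ≈ -186.96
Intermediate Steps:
m = 7
S(L) = -23/4 (S(L) = -5 + (¼)*(-3) = -5 - ¾ = -23/4)
u(W) = 14 + 2*W (u(W) = 2*(W + 7) = 2*(7 + W) = 14 + 2*W)
c(A, h) = 20/23 (c(A, h) = -5/(-23/4) = -5*(-4/23) = 20/23)
c(u(-1 - 1*(-2)), -9)*(-215) = (20/23)*(-215) = -4300/23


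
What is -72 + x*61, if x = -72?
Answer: -4464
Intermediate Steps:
-72 + x*61 = -72 - 72*61 = -72 - 4392 = -4464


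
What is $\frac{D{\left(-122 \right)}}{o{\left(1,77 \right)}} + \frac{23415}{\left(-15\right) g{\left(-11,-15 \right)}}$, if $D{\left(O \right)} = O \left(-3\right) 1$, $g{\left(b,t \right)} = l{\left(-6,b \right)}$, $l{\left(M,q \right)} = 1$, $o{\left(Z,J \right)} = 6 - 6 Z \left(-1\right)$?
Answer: $- \frac{3061}{2} \approx -1530.5$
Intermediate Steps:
$o{\left(Z,J \right)} = 6 + 6 Z$ ($o{\left(Z,J \right)} = 6 - 6 \left(- Z\right) = 6 + 6 Z$)
$g{\left(b,t \right)} = 1$
$D{\left(O \right)} = - 3 O$ ($D{\left(O \right)} = - 3 O 1 = - 3 O$)
$\frac{D{\left(-122 \right)}}{o{\left(1,77 \right)}} + \frac{23415}{\left(-15\right) g{\left(-11,-15 \right)}} = \frac{\left(-3\right) \left(-122\right)}{6 + 6 \cdot 1} + \frac{23415}{\left(-15\right) 1} = \frac{366}{6 + 6} + \frac{23415}{-15} = \frac{366}{12} + 23415 \left(- \frac{1}{15}\right) = 366 \cdot \frac{1}{12} - 1561 = \frac{61}{2} - 1561 = - \frac{3061}{2}$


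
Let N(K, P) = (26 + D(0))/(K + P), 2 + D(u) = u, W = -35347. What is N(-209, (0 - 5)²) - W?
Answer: 812978/23 ≈ 35347.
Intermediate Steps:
D(u) = -2 + u
N(K, P) = 24/(K + P) (N(K, P) = (26 + (-2 + 0))/(K + P) = (26 - 2)/(K + P) = 24/(K + P))
N(-209, (0 - 5)²) - W = 24/(-209 + (0 - 5)²) - 1*(-35347) = 24/(-209 + (-5)²) + 35347 = 24/(-209 + 25) + 35347 = 24/(-184) + 35347 = 24*(-1/184) + 35347 = -3/23 + 35347 = 812978/23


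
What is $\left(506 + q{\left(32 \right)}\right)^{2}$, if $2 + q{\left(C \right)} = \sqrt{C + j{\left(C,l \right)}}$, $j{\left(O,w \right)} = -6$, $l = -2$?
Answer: $\left(504 + \sqrt{26}\right)^{2} \approx 2.5918 \cdot 10^{5}$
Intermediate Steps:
$q{\left(C \right)} = -2 + \sqrt{-6 + C}$ ($q{\left(C \right)} = -2 + \sqrt{C - 6} = -2 + \sqrt{-6 + C}$)
$\left(506 + q{\left(32 \right)}\right)^{2} = \left(506 - \left(2 - \sqrt{-6 + 32}\right)\right)^{2} = \left(506 - \left(2 - \sqrt{26}\right)\right)^{2} = \left(504 + \sqrt{26}\right)^{2}$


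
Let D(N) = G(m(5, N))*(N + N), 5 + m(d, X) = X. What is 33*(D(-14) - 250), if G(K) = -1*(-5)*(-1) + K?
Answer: 13926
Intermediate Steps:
m(d, X) = -5 + X
G(K) = -5 + K (G(K) = 5*(-1) + K = -5 + K)
D(N) = 2*N*(-10 + N) (D(N) = (-5 + (-5 + N))*(N + N) = (-10 + N)*(2*N) = 2*N*(-10 + N))
33*(D(-14) - 250) = 33*(2*(-14)*(-10 - 14) - 250) = 33*(2*(-14)*(-24) - 250) = 33*(672 - 250) = 33*422 = 13926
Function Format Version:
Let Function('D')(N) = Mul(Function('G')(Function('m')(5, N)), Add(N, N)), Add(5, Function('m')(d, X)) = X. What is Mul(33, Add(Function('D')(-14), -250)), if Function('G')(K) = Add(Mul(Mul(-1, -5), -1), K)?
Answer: 13926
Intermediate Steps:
Function('m')(d, X) = Add(-5, X)
Function('G')(K) = Add(-5, K) (Function('G')(K) = Add(Mul(5, -1), K) = Add(-5, K))
Function('D')(N) = Mul(2, N, Add(-10, N)) (Function('D')(N) = Mul(Add(-5, Add(-5, N)), Add(N, N)) = Mul(Add(-10, N), Mul(2, N)) = Mul(2, N, Add(-10, N)))
Mul(33, Add(Function('D')(-14), -250)) = Mul(33, Add(Mul(2, -14, Add(-10, -14)), -250)) = Mul(33, Add(Mul(2, -14, -24), -250)) = Mul(33, Add(672, -250)) = Mul(33, 422) = 13926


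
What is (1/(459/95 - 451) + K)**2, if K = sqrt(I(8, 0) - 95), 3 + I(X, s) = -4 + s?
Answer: (95 - 42386*I*sqrt(102))**2/1796572996 ≈ -102.0 - 0.045272*I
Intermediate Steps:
I(X, s) = -7 + s (I(X, s) = -3 + (-4 + s) = -7 + s)
K = I*sqrt(102) (K = sqrt((-7 + 0) - 95) = sqrt(-7 - 95) = sqrt(-102) = I*sqrt(102) ≈ 10.1*I)
(1/(459/95 - 451) + K)**2 = (1/(459/95 - 451) + I*sqrt(102))**2 = (1/(-42386/95) + I*sqrt(102))**2 = (-95/42386 + I*sqrt(102))**2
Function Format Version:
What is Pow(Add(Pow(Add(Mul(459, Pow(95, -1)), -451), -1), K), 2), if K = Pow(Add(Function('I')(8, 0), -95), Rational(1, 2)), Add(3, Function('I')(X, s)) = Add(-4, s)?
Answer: Mul(Rational(1, 1796572996), Pow(Add(95, Mul(-42386, I, Pow(102, Rational(1, 2)))), 2)) ≈ Add(-102.00, Mul(-0.045272, I))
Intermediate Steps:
Function('I')(X, s) = Add(-7, s) (Function('I')(X, s) = Add(-3, Add(-4, s)) = Add(-7, s))
K = Mul(I, Pow(102, Rational(1, 2))) (K = Pow(Add(Add(-7, 0), -95), Rational(1, 2)) = Pow(Add(-7, -95), Rational(1, 2)) = Pow(-102, Rational(1, 2)) = Mul(I, Pow(102, Rational(1, 2))) ≈ Mul(10.100, I))
Pow(Add(Pow(Add(Mul(459, Pow(95, -1)), -451), -1), K), 2) = Pow(Add(Pow(Add(Mul(459, Pow(95, -1)), -451), -1), Mul(I, Pow(102, Rational(1, 2)))), 2) = Pow(Add(Pow(Add(Mul(459, Rational(1, 95)), -451), -1), Mul(I, Pow(102, Rational(1, 2)))), 2) = Pow(Add(Pow(Add(Rational(459, 95), -451), -1), Mul(I, Pow(102, Rational(1, 2)))), 2) = Pow(Add(Pow(Rational(-42386, 95), -1), Mul(I, Pow(102, Rational(1, 2)))), 2) = Pow(Add(Rational(-95, 42386), Mul(I, Pow(102, Rational(1, 2)))), 2)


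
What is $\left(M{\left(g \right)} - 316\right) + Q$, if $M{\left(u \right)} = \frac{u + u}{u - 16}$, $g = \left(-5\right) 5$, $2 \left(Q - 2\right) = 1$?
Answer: $- \frac{25607}{82} \approx -312.28$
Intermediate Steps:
$Q = \frac{5}{2}$ ($Q = 2 + \frac{1}{2} \cdot 1 = 2 + \frac{1}{2} = \frac{5}{2} \approx 2.5$)
$g = -25$
$M{\left(u \right)} = \frac{2 u}{-16 + u}$
$\left(M{\left(g \right)} - 316\right) + Q = \left(2 \left(-25\right) \frac{1}{-16 - 25} - 316\right) + \frac{5}{2} = \left(2 \left(-25\right) \frac{1}{-41} - 316\right) + \frac{5}{2} = \left(2 \left(-25\right) \left(- \frac{1}{41}\right) - 316\right) + \frac{5}{2} = \left(\frac{50}{41} - 316\right) + \frac{5}{2} = - \frac{12906}{41} + \frac{5}{2} = - \frac{25607}{82}$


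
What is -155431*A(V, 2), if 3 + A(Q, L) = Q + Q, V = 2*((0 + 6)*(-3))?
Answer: 11657325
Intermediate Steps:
V = -36 (V = 2*(6*(-3)) = 2*(-18) = -36)
A(Q, L) = -3 + 2*Q (A(Q, L) = -3 + (Q + Q) = -3 + 2*Q)
-155431*A(V, 2) = -155431*(-3 + 2*(-36)) = -155431*(-3 - 72) = -155431*(-75) = 11657325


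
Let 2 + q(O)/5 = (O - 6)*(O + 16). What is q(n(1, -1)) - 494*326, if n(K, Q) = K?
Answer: -161479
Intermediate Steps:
q(O) = -10 + 5*(-6 + O)*(16 + O) (q(O) = -10 + 5*((O - 6)*(O + 16)) = -10 + 5*((-6 + O)*(16 + O)) = -10 + 5*(-6 + O)*(16 + O))
q(n(1, -1)) - 494*326 = (-490 + 5*1**2 + 50*1) - 494*326 = (-490 + 5*1 + 50) - 161044 = (-490 + 5 + 50) - 161044 = -435 - 161044 = -161479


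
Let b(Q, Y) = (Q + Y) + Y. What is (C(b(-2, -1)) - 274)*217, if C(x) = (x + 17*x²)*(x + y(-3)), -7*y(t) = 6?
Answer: -341930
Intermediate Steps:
y(t) = -6/7 (y(t) = -⅐*6 = -6/7)
b(Q, Y) = Q + 2*Y
C(x) = (-6/7 + x)*(x + 17*x²) (C(x) = (x + 17*x²)*(x - 6/7) = (x + 17*x²)*(-6/7 + x) = (-6/7 + x)*(x + 17*x²))
(C(b(-2, -1)) - 274)*217 = ((-2 + 2*(-1))*(-6 - 95*(-2 + 2*(-1)) + 119*(-2 + 2*(-1))²)/7 - 274)*217 = ((-2 - 2)*(-6 - 95*(-2 - 2) + 119*(-2 - 2)²)/7 - 274)*217 = ((⅐)*(-4)*(-6 - 95*(-4) + 119*(-4)²) - 274)*217 = ((⅐)*(-4)*(-6 + 380 + 119*16) - 274)*217 = ((⅐)*(-4)*(-6 + 380 + 1904) - 274)*217 = ((⅐)*(-4)*2278 - 274)*217 = (-9112/7 - 274)*217 = -11030/7*217 = -341930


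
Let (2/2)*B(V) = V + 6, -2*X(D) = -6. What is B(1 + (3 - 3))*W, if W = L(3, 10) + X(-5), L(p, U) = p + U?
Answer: 112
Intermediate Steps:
L(p, U) = U + p
X(D) = 3 (X(D) = -1/2*(-6) = 3)
B(V) = 6 + V (B(V) = V + 6 = 6 + V)
W = 16 (W = (10 + 3) + 3 = 13 + 3 = 16)
B(1 + (3 - 3))*W = (6 + (1 + (3 - 3)))*16 = (6 + (1 + 0))*16 = (6 + 1)*16 = 7*16 = 112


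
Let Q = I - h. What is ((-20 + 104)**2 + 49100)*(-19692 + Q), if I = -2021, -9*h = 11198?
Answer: -10345002164/9 ≈ -1.1494e+9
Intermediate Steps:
h = -11198/9 (h = -1/9*11198 = -11198/9 ≈ -1244.2)
Q = -6991/9 (Q = -2021 - 1*(-11198/9) = -2021 + 11198/9 = -6991/9 ≈ -776.78)
((-20 + 104)**2 + 49100)*(-19692 + Q) = ((-20 + 104)**2 + 49100)*(-19692 - 6991/9) = (84**2 + 49100)*(-184219/9) = (7056 + 49100)*(-184219/9) = 56156*(-184219/9) = -10345002164/9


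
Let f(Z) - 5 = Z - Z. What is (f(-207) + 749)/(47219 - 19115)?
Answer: 377/14052 ≈ 0.026829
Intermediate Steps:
f(Z) = 5 (f(Z) = 5 + (Z - Z) = 5 + 0 = 5)
(f(-207) + 749)/(47219 - 19115) = (5 + 749)/(47219 - 19115) = 754/28104 = 754*(1/28104) = 377/14052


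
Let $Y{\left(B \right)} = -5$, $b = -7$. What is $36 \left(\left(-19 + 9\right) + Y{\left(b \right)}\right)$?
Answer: $-540$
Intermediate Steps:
$36 \left(\left(-19 + 9\right) + Y{\left(b \right)}\right) = 36 \left(\left(-19 + 9\right) - 5\right) = 36 \left(-10 - 5\right) = 36 \left(-15\right) = -540$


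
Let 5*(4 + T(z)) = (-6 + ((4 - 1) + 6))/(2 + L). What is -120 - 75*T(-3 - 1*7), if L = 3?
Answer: 171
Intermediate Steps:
T(z) = -97/25 (T(z) = -4 + ((-6 + ((4 - 1) + 6))/(2 + 3))/5 = -4 + ((-6 + (3 + 6))/5)/5 = -4 + ((-6 + 9)*(1/5))/5 = -4 + (3*(1/5))/5 = -4 + (1/5)*(3/5) = -4 + 3/25 = -97/25)
-120 - 75*T(-3 - 1*7) = -120 - 75*(-97/25) = -120 + 291 = 171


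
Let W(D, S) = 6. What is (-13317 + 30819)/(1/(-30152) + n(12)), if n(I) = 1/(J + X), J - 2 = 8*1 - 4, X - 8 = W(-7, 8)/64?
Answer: 79333952368/321471 ≈ 2.4678e+5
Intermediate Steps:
X = 259/32 (X = 8 + 6/64 = 8 + 6*(1/64) = 8 + 3/32 = 259/32 ≈ 8.0938)
J = 6 (J = 2 + (8*1 - 4) = 2 + (8 - 4) = 2 + 4 = 6)
n(I) = 32/451 (n(I) = 1/(6 + 259/32) = 1/(451/32) = 32/451)
(-13317 + 30819)/(1/(-30152) + n(12)) = (-13317 + 30819)/(1/(-30152) + 32/451) = 17502/(-1/30152 + 32/451) = 17502/(964413/13598552) = 17502*(13598552/964413) = 79333952368/321471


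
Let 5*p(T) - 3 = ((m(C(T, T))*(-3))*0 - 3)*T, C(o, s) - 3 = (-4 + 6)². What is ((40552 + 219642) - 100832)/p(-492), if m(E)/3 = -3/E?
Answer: 796810/1479 ≈ 538.75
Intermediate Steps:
C(o, s) = 7 (C(o, s) = 3 + (-4 + 6)² = 3 + 2² = 3 + 4 = 7)
m(E) = -9/E (m(E) = 3*(-3/E) = -9/E)
p(T) = ⅗ - 3*T/5 (p(T) = ⅗ + (((-9/7*(-3))*0 - 3)*T)/5 = ⅗ + (((-9*⅐*(-3))*0 - 3)*T)/5 = ⅗ + ((-9/7*(-3)*0 - 3)*T)/5 = ⅗ + (((27/7)*0 - 3)*T)/5 = ⅗ + ((0 - 3)*T)/5 = ⅗ + (-3*T)/5 = ⅗ - 3*T/5)
((40552 + 219642) - 100832)/p(-492) = ((40552 + 219642) - 100832)/(⅗ - ⅗*(-492)) = (260194 - 100832)/(⅗ + 1476/5) = 159362/(1479/5) = 159362*(5/1479) = 796810/1479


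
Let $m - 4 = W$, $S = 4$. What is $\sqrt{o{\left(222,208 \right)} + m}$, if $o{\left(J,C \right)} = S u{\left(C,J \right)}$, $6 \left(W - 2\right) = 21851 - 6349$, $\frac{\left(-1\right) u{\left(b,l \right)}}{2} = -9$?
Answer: $\frac{\sqrt{23955}}{3} \approx 51.591$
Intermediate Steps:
$u{\left(b,l \right)} = 18$ ($u{\left(b,l \right)} = \left(-2\right) \left(-9\right) = 18$)
$W = \frac{7757}{3}$ ($W = 2 + \frac{21851 - 6349}{6} = 2 + \frac{1}{6} \cdot 15502 = 2 + \frac{7751}{3} = \frac{7757}{3} \approx 2585.7$)
$m = \frac{7769}{3}$ ($m = 4 + \frac{7757}{3} = \frac{7769}{3} \approx 2589.7$)
$o{\left(J,C \right)} = 72$ ($o{\left(J,C \right)} = 4 \cdot 18 = 72$)
$\sqrt{o{\left(222,208 \right)} + m} = \sqrt{72 + \frac{7769}{3}} = \sqrt{\frac{7985}{3}} = \frac{\sqrt{23955}}{3}$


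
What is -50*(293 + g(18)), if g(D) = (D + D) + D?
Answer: -17350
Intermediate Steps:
g(D) = 3*D (g(D) = 2*D + D = 3*D)
-50*(293 + g(18)) = -50*(293 + 3*18) = -50*(293 + 54) = -50*347 = -17350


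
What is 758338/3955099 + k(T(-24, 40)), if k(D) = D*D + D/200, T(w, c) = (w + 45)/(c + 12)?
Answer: 190816972577/534729384800 ≈ 0.35685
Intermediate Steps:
T(w, c) = (45 + w)/(12 + c)
k(D) = D**2 + D/200 (k(D) = D**2 + D*(1/200) = D**2 + D/200)
758338/3955099 + k(T(-24, 40)) = 758338/3955099 + ((45 - 24)/(12 + 40))*(1/200 + (45 - 24)/(12 + 40)) = 758338*(1/3955099) + (21/52)*(1/200 + 21/52) = 758338/3955099 + ((1/52)*21)*(1/200 + (1/52)*21) = 758338/3955099 + 21*(1/200 + 21/52)/52 = 758338/3955099 + (21/52)*(1063/2600) = 758338/3955099 + 22323/135200 = 190816972577/534729384800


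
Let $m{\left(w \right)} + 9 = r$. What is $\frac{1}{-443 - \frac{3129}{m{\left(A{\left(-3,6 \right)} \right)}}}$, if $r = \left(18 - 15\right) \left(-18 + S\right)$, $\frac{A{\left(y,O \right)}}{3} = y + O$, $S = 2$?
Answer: $- \frac{19}{7374} \approx -0.0025766$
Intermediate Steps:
$A{\left(y,O \right)} = 3 O + 3 y$ ($A{\left(y,O \right)} = 3 \left(y + O\right) = 3 \left(O + y\right) = 3 O + 3 y$)
$r = -48$ ($r = \left(18 - 15\right) \left(-18 + 2\right) = 3 \left(-16\right) = -48$)
$m{\left(w \right)} = -57$ ($m{\left(w \right)} = -9 - 48 = -57$)
$\frac{1}{-443 - \frac{3129}{m{\left(A{\left(-3,6 \right)} \right)}}} = \frac{1}{-443 - \frac{3129}{-57}} = \frac{1}{-443 - - \frac{1043}{19}} = \frac{1}{-443 + \frac{1043}{19}} = \frac{1}{- \frac{7374}{19}} = - \frac{19}{7374}$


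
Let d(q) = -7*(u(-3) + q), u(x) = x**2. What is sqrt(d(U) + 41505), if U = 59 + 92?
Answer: sqrt(40385) ≈ 200.96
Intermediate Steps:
U = 151
d(q) = -63 - 7*q (d(q) = -7*((-3)**2 + q) = -7*(9 + q) = -63 - 7*q)
sqrt(d(U) + 41505) = sqrt((-63 - 7*151) + 41505) = sqrt((-63 - 1057) + 41505) = sqrt(-1120 + 41505) = sqrt(40385)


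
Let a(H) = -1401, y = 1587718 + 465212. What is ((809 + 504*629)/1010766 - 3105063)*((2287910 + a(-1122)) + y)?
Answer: -13619293676584787087/1010766 ≈ -1.3474e+13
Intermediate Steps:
y = 2052930
((809 + 504*629)/1010766 - 3105063)*((2287910 + a(-1122)) + y) = ((809 + 504*629)/1010766 - 3105063)*((2287910 - 1401) + 2052930) = ((809 + 317016)*(1/1010766) - 3105063)*(2286509 + 2052930) = (317825*(1/1010766) - 3105063)*4339439 = (317825/1010766 - 3105063)*4339439 = -3138491790433/1010766*4339439 = -13619293676584787087/1010766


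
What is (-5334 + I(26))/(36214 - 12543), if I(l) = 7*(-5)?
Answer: -5369/23671 ≈ -0.22682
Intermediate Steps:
I(l) = -35
(-5334 + I(26))/(36214 - 12543) = (-5334 - 35)/(36214 - 12543) = -5369/23671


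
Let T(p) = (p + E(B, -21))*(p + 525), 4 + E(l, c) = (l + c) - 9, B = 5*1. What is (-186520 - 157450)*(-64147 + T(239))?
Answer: -33121903210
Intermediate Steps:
B = 5
E(l, c) = -13 + c + l (E(l, c) = -4 + ((l + c) - 9) = -4 + ((c + l) - 9) = -4 + (-9 + c + l) = -13 + c + l)
T(p) = (-29 + p)*(525 + p) (T(p) = (p + (-13 - 21 + 5))*(p + 525) = (p - 29)*(525 + p) = (-29 + p)*(525 + p))
(-186520 - 157450)*(-64147 + T(239)) = (-186520 - 157450)*(-64147 + (-15225 + 239² + 496*239)) = -343970*(-64147 + (-15225 + 57121 + 118544)) = -343970*(-64147 + 160440) = -343970*96293 = -33121903210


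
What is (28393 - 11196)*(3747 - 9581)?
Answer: -100327298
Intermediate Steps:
(28393 - 11196)*(3747 - 9581) = 17197*(-5834) = -100327298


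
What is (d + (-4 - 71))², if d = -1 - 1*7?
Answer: 6889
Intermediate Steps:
d = -8 (d = -1 - 7 = -8)
(d + (-4 - 71))² = (-8 + (-4 - 71))² = (-8 - 75)² = (-83)² = 6889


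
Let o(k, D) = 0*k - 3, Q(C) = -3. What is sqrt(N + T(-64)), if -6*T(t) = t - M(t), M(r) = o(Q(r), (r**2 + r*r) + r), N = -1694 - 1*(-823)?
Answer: I*sqrt(30990)/6 ≈ 29.34*I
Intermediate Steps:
N = -871 (N = -1694 + 823 = -871)
o(k, D) = -3 (o(k, D) = 0 - 3 = -3)
M(r) = -3
T(t) = -1/2 - t/6 (T(t) = -(t - 1*(-3))/6 = -(t + 3)/6 = -(3 + t)/6 = -1/2 - t/6)
sqrt(N + T(-64)) = sqrt(-871 + (-1/2 - 1/6*(-64))) = sqrt(-871 + (-1/2 + 32/3)) = sqrt(-871 + 61/6) = sqrt(-5165/6) = I*sqrt(30990)/6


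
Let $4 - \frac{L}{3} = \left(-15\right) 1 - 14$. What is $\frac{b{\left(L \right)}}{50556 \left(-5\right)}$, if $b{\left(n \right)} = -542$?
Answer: $\frac{271}{126390} \approx 0.0021442$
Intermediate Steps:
$L = 99$ ($L = 12 - 3 \left(\left(-15\right) 1 - 14\right) = 12 - 3 \left(-15 - 14\right) = 12 - -87 = 12 + 87 = 99$)
$\frac{b{\left(L \right)}}{50556 \left(-5\right)} = - \frac{542}{50556 \left(-5\right)} = - \frac{542}{-252780} = \left(-542\right) \left(- \frac{1}{252780}\right) = \frac{271}{126390}$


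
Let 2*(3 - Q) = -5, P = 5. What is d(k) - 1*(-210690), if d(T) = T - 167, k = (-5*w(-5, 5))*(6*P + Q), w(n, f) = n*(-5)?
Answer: 412171/2 ≈ 2.0609e+5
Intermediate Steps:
w(n, f) = -5*n
Q = 11/2 (Q = 3 - ½*(-5) = 3 + 5/2 = 11/2 ≈ 5.5000)
k = -8875/2 (k = (-(-25)*(-5))*(6*5 + 11/2) = (-5*25)*(30 + 11/2) = -125*71/2 = -8875/2 ≈ -4437.5)
d(T) = -167 + T
d(k) - 1*(-210690) = (-167 - 8875/2) - 1*(-210690) = -9209/2 + 210690 = 412171/2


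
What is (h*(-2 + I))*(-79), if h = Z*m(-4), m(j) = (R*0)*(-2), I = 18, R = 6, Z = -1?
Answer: 0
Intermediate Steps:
m(j) = 0 (m(j) = (6*0)*(-2) = 0*(-2) = 0)
h = 0 (h = -1*0 = 0)
(h*(-2 + I))*(-79) = (0*(-2 + 18))*(-79) = (0*16)*(-79) = 0*(-79) = 0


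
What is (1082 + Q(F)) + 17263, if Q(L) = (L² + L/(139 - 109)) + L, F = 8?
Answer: 276259/15 ≈ 18417.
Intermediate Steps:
Q(L) = L² + 31*L/30 (Q(L) = (L² + L/30) + L = L² + 31*L/30)
(1082 + Q(F)) + 17263 = (1082 + (1/30)*8*(31 + 30*8)) + 17263 = (1082 + (1/30)*8*(31 + 240)) + 17263 = (1082 + (1/30)*8*271) + 17263 = (1082 + 1084/15) + 17263 = 17314/15 + 17263 = 276259/15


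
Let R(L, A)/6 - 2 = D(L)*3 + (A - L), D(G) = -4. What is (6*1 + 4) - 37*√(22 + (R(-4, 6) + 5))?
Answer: 10 - 111*√3 ≈ -182.26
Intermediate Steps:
R(L, A) = -60 - 6*L + 6*A (R(L, A) = 12 + 6*(-4*3 + (A - L)) = 12 + 6*(-12 + (A - L)) = 12 + 6*(-12 + A - L) = 12 + (-72 - 6*L + 6*A) = -60 - 6*L + 6*A)
(6*1 + 4) - 37*√(22 + (R(-4, 6) + 5)) = (6*1 + 4) - 37*√(22 + ((-60 - 6*(-4) + 6*6) + 5)) = (6 + 4) - 37*√(22 + ((-60 + 24 + 36) + 5)) = 10 - 37*√(22 + (0 + 5)) = 10 - 37*√(22 + 5) = 10 - 111*√3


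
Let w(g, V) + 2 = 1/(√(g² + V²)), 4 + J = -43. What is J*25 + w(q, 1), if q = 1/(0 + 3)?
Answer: -1177 + 3*√10/10 ≈ -1176.1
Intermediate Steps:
J = -47 (J = -4 - 43 = -47)
q = ⅓ (q = 1/3 = ⅓ ≈ 0.33333)
w(g, V) = -2 + (V² + g²)^(-½) (w(g, V) = -2 + 1/(√(g² + V²)) = -2 + 1/(√(V² + g²)) = -2 + (V² + g²)^(-½))
J*25 + w(q, 1) = -47*25 + (-2 + (1² + (⅓)²)^(-½)) = -1175 + (-2 + (1 + ⅑)^(-½)) = -1175 + (-2 + (10/9)^(-½)) = -1175 + (-2 + 3*√10/10) = -1177 + 3*√10/10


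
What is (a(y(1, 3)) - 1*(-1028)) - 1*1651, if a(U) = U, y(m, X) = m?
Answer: -622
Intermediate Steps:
(a(y(1, 3)) - 1*(-1028)) - 1*1651 = (1 - 1*(-1028)) - 1*1651 = (1 + 1028) - 1651 = 1029 - 1651 = -622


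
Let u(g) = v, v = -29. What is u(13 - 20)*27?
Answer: -783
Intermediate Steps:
u(g) = -29
u(13 - 20)*27 = -29*27 = -783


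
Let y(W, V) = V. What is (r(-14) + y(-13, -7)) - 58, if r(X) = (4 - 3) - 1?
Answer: -65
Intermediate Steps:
r(X) = 0 (r(X) = 1 - 1 = 0)
(r(-14) + y(-13, -7)) - 58 = (0 - 7) - 58 = -7 - 58 = -65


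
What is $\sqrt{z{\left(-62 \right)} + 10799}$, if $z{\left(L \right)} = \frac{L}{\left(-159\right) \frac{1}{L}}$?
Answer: $\frac{\sqrt{272398323}}{159} \approx 103.8$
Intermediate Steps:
$z{\left(L \right)} = - \frac{L^{2}}{159}$ ($z{\left(L \right)} = L \left(- \frac{L}{159}\right) = - \frac{L^{2}}{159}$)
$\sqrt{z{\left(-62 \right)} + 10799} = \sqrt{- \frac{\left(-62\right)^{2}}{159} + 10799} = \sqrt{\left(- \frac{1}{159}\right) 3844 + 10799} = \sqrt{- \frac{3844}{159} + 10799} = \sqrt{\frac{1713197}{159}} = \frac{\sqrt{272398323}}{159}$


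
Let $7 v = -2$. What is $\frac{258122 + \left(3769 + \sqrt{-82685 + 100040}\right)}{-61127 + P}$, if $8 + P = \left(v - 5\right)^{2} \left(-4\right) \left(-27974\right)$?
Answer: $\frac{12832659}{150190009} + \frac{49 \sqrt{17355}}{150190009} \approx 0.085486$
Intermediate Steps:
$v = - \frac{2}{7}$ ($v = \frac{1}{7} \left(-2\right) = - \frac{2}{7} \approx -0.28571$)
$P = \frac{153185232}{49}$ ($P = -8 + \left(- \frac{2}{7} - 5\right)^{2} \left(-4\right) \left(-27974\right) = -8 + \left(- \frac{37}{7}\right)^{2} \left(-4\right) \left(-27974\right) = -8 + \frac{1369}{49} \left(-4\right) \left(-27974\right) = -8 - - \frac{153185624}{49} = -8 + \frac{153185624}{49} = \frac{153185232}{49} \approx 3.1262 \cdot 10^{6}$)
$\frac{258122 + \left(3769 + \sqrt{-82685 + 100040}\right)}{-61127 + P} = \frac{258122 + \left(3769 + \sqrt{-82685 + 100040}\right)}{-61127 + \frac{153185232}{49}} = \frac{258122 + \left(3769 + \sqrt{17355}\right)}{\frac{150190009}{49}} = \left(261891 + \sqrt{17355}\right) \frac{49}{150190009} = \frac{12832659}{150190009} + \frac{49 \sqrt{17355}}{150190009}$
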